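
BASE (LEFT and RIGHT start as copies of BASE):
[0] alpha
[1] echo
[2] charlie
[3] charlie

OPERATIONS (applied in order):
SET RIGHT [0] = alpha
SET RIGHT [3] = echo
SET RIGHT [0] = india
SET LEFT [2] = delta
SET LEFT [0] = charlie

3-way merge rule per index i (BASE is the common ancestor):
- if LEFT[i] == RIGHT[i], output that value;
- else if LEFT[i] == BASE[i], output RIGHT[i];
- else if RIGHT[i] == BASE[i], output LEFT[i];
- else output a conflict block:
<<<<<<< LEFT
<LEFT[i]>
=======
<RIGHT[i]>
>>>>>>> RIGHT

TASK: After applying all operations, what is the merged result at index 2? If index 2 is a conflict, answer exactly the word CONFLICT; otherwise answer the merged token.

Answer: delta

Derivation:
Final LEFT:  [charlie, echo, delta, charlie]
Final RIGHT: [india, echo, charlie, echo]
i=0: BASE=alpha L=charlie R=india all differ -> CONFLICT
i=1: L=echo R=echo -> agree -> echo
i=2: L=delta, R=charlie=BASE -> take LEFT -> delta
i=3: L=charlie=BASE, R=echo -> take RIGHT -> echo
Index 2 -> delta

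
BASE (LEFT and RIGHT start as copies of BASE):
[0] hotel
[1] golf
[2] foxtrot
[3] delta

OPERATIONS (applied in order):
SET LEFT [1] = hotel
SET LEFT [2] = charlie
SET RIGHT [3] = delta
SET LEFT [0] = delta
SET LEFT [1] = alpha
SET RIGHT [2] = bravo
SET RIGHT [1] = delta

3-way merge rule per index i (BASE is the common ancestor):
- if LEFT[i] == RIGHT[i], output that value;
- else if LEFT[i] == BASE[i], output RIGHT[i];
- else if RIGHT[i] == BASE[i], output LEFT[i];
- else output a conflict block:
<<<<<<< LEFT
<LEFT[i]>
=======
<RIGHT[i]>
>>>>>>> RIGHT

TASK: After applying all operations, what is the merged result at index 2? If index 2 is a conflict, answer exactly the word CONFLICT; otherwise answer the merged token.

Answer: CONFLICT

Derivation:
Final LEFT:  [delta, alpha, charlie, delta]
Final RIGHT: [hotel, delta, bravo, delta]
i=0: L=delta, R=hotel=BASE -> take LEFT -> delta
i=1: BASE=golf L=alpha R=delta all differ -> CONFLICT
i=2: BASE=foxtrot L=charlie R=bravo all differ -> CONFLICT
i=3: L=delta R=delta -> agree -> delta
Index 2 -> CONFLICT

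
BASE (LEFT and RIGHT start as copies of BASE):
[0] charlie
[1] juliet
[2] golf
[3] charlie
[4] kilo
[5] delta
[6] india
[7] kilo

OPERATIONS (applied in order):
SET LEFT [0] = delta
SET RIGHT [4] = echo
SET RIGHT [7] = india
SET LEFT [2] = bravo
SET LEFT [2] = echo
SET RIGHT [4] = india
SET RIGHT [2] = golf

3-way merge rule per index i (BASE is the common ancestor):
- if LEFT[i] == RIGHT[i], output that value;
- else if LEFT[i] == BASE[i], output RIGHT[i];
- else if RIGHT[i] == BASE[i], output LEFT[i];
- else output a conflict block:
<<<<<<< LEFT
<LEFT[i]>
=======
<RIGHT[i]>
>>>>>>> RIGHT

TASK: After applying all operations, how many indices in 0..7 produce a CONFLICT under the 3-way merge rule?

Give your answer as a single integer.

Answer: 0

Derivation:
Final LEFT:  [delta, juliet, echo, charlie, kilo, delta, india, kilo]
Final RIGHT: [charlie, juliet, golf, charlie, india, delta, india, india]
i=0: L=delta, R=charlie=BASE -> take LEFT -> delta
i=1: L=juliet R=juliet -> agree -> juliet
i=2: L=echo, R=golf=BASE -> take LEFT -> echo
i=3: L=charlie R=charlie -> agree -> charlie
i=4: L=kilo=BASE, R=india -> take RIGHT -> india
i=5: L=delta R=delta -> agree -> delta
i=6: L=india R=india -> agree -> india
i=7: L=kilo=BASE, R=india -> take RIGHT -> india
Conflict count: 0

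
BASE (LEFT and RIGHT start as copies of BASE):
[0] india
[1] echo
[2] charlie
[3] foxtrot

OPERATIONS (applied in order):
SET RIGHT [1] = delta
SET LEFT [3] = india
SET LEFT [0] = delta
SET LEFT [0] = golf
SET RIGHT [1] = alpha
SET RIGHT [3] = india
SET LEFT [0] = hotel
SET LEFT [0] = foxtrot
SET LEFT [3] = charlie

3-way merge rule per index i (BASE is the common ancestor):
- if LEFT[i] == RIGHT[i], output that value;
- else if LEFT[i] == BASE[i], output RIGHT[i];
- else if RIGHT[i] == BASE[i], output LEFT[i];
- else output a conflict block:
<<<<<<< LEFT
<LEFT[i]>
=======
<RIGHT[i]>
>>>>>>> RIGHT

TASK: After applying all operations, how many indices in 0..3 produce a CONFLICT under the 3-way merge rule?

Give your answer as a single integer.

Answer: 1

Derivation:
Final LEFT:  [foxtrot, echo, charlie, charlie]
Final RIGHT: [india, alpha, charlie, india]
i=0: L=foxtrot, R=india=BASE -> take LEFT -> foxtrot
i=1: L=echo=BASE, R=alpha -> take RIGHT -> alpha
i=2: L=charlie R=charlie -> agree -> charlie
i=3: BASE=foxtrot L=charlie R=india all differ -> CONFLICT
Conflict count: 1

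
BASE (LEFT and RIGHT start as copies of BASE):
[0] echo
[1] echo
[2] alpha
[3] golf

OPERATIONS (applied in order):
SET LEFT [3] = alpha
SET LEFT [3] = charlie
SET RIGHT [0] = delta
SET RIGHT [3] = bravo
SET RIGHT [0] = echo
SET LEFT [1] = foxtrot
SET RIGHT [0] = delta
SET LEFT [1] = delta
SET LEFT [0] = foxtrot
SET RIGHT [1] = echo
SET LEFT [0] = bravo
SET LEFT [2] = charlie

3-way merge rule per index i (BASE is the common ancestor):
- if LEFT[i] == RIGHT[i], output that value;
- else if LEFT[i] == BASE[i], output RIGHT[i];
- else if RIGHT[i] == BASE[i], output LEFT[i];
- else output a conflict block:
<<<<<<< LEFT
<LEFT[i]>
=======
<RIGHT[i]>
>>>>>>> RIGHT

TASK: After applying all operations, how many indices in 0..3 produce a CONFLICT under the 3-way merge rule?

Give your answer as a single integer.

Answer: 2

Derivation:
Final LEFT:  [bravo, delta, charlie, charlie]
Final RIGHT: [delta, echo, alpha, bravo]
i=0: BASE=echo L=bravo R=delta all differ -> CONFLICT
i=1: L=delta, R=echo=BASE -> take LEFT -> delta
i=2: L=charlie, R=alpha=BASE -> take LEFT -> charlie
i=3: BASE=golf L=charlie R=bravo all differ -> CONFLICT
Conflict count: 2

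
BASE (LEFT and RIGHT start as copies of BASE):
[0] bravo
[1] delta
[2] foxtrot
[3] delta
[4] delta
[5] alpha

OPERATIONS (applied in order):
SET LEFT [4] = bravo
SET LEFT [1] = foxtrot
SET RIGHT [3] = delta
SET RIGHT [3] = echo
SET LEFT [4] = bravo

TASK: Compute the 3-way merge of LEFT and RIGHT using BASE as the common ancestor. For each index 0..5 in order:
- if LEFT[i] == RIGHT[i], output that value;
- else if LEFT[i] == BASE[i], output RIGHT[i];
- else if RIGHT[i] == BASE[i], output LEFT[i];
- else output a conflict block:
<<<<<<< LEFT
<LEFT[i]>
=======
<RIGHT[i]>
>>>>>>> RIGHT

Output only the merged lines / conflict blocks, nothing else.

Answer: bravo
foxtrot
foxtrot
echo
bravo
alpha

Derivation:
Final LEFT:  [bravo, foxtrot, foxtrot, delta, bravo, alpha]
Final RIGHT: [bravo, delta, foxtrot, echo, delta, alpha]
i=0: L=bravo R=bravo -> agree -> bravo
i=1: L=foxtrot, R=delta=BASE -> take LEFT -> foxtrot
i=2: L=foxtrot R=foxtrot -> agree -> foxtrot
i=3: L=delta=BASE, R=echo -> take RIGHT -> echo
i=4: L=bravo, R=delta=BASE -> take LEFT -> bravo
i=5: L=alpha R=alpha -> agree -> alpha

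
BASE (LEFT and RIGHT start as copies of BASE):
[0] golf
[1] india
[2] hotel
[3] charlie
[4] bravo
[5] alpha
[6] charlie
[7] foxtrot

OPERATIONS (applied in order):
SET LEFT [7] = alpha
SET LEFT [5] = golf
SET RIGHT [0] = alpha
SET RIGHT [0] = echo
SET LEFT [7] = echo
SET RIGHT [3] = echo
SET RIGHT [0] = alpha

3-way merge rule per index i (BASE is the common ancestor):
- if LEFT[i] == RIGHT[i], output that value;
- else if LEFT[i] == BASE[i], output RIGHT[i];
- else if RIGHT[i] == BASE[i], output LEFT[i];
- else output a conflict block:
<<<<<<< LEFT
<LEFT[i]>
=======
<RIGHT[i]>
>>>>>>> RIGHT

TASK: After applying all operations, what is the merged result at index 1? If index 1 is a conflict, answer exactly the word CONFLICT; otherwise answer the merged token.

Final LEFT:  [golf, india, hotel, charlie, bravo, golf, charlie, echo]
Final RIGHT: [alpha, india, hotel, echo, bravo, alpha, charlie, foxtrot]
i=0: L=golf=BASE, R=alpha -> take RIGHT -> alpha
i=1: L=india R=india -> agree -> india
i=2: L=hotel R=hotel -> agree -> hotel
i=3: L=charlie=BASE, R=echo -> take RIGHT -> echo
i=4: L=bravo R=bravo -> agree -> bravo
i=5: L=golf, R=alpha=BASE -> take LEFT -> golf
i=6: L=charlie R=charlie -> agree -> charlie
i=7: L=echo, R=foxtrot=BASE -> take LEFT -> echo
Index 1 -> india

Answer: india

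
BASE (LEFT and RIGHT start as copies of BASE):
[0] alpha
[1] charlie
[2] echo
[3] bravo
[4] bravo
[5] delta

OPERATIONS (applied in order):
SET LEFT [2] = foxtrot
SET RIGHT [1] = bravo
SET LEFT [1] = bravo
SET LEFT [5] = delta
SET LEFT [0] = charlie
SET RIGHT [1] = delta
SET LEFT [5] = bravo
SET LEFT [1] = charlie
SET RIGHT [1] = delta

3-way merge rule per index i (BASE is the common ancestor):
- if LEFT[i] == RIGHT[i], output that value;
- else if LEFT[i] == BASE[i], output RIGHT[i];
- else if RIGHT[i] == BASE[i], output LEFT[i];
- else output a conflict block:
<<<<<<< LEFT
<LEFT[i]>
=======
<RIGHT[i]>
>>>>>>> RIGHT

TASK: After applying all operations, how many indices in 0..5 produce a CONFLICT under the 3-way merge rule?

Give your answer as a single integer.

Answer: 0

Derivation:
Final LEFT:  [charlie, charlie, foxtrot, bravo, bravo, bravo]
Final RIGHT: [alpha, delta, echo, bravo, bravo, delta]
i=0: L=charlie, R=alpha=BASE -> take LEFT -> charlie
i=1: L=charlie=BASE, R=delta -> take RIGHT -> delta
i=2: L=foxtrot, R=echo=BASE -> take LEFT -> foxtrot
i=3: L=bravo R=bravo -> agree -> bravo
i=4: L=bravo R=bravo -> agree -> bravo
i=5: L=bravo, R=delta=BASE -> take LEFT -> bravo
Conflict count: 0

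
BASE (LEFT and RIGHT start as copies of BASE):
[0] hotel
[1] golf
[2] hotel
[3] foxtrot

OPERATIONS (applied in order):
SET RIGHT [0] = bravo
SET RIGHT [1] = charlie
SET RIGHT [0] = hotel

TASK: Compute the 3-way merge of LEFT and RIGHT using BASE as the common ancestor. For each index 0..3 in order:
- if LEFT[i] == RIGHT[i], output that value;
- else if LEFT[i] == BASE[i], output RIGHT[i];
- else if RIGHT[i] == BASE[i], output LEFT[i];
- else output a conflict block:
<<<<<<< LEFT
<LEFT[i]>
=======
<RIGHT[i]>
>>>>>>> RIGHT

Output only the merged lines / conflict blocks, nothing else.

Final LEFT:  [hotel, golf, hotel, foxtrot]
Final RIGHT: [hotel, charlie, hotel, foxtrot]
i=0: L=hotel R=hotel -> agree -> hotel
i=1: L=golf=BASE, R=charlie -> take RIGHT -> charlie
i=2: L=hotel R=hotel -> agree -> hotel
i=3: L=foxtrot R=foxtrot -> agree -> foxtrot

Answer: hotel
charlie
hotel
foxtrot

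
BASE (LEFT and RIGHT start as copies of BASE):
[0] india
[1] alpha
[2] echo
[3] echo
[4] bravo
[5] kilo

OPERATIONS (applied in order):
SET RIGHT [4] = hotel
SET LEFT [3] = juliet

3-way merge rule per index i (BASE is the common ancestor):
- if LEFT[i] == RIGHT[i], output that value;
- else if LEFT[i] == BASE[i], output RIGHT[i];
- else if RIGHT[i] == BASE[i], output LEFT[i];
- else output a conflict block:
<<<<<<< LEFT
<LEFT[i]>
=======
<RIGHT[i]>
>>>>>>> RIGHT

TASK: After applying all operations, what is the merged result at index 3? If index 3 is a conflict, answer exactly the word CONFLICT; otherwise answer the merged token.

Answer: juliet

Derivation:
Final LEFT:  [india, alpha, echo, juliet, bravo, kilo]
Final RIGHT: [india, alpha, echo, echo, hotel, kilo]
i=0: L=india R=india -> agree -> india
i=1: L=alpha R=alpha -> agree -> alpha
i=2: L=echo R=echo -> agree -> echo
i=3: L=juliet, R=echo=BASE -> take LEFT -> juliet
i=4: L=bravo=BASE, R=hotel -> take RIGHT -> hotel
i=5: L=kilo R=kilo -> agree -> kilo
Index 3 -> juliet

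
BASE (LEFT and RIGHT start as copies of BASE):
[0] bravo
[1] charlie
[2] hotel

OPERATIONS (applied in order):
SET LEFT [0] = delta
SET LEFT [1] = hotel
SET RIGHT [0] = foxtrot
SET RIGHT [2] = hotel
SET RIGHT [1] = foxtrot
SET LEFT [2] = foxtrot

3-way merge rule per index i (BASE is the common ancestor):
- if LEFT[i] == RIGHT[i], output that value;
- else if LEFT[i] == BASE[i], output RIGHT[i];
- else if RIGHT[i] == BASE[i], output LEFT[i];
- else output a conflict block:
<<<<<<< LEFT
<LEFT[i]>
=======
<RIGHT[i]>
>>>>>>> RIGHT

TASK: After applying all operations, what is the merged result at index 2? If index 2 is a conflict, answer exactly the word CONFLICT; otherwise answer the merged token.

Answer: foxtrot

Derivation:
Final LEFT:  [delta, hotel, foxtrot]
Final RIGHT: [foxtrot, foxtrot, hotel]
i=0: BASE=bravo L=delta R=foxtrot all differ -> CONFLICT
i=1: BASE=charlie L=hotel R=foxtrot all differ -> CONFLICT
i=2: L=foxtrot, R=hotel=BASE -> take LEFT -> foxtrot
Index 2 -> foxtrot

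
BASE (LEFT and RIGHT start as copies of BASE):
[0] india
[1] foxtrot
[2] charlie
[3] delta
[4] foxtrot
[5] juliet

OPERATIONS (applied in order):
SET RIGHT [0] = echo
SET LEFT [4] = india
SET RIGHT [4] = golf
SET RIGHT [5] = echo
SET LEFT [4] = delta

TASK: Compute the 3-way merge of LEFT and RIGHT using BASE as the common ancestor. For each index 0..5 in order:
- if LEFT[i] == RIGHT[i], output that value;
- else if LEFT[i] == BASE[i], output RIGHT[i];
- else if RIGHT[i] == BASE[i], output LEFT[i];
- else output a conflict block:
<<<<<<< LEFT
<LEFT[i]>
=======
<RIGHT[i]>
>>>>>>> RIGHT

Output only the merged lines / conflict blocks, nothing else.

Answer: echo
foxtrot
charlie
delta
<<<<<<< LEFT
delta
=======
golf
>>>>>>> RIGHT
echo

Derivation:
Final LEFT:  [india, foxtrot, charlie, delta, delta, juliet]
Final RIGHT: [echo, foxtrot, charlie, delta, golf, echo]
i=0: L=india=BASE, R=echo -> take RIGHT -> echo
i=1: L=foxtrot R=foxtrot -> agree -> foxtrot
i=2: L=charlie R=charlie -> agree -> charlie
i=3: L=delta R=delta -> agree -> delta
i=4: BASE=foxtrot L=delta R=golf all differ -> CONFLICT
i=5: L=juliet=BASE, R=echo -> take RIGHT -> echo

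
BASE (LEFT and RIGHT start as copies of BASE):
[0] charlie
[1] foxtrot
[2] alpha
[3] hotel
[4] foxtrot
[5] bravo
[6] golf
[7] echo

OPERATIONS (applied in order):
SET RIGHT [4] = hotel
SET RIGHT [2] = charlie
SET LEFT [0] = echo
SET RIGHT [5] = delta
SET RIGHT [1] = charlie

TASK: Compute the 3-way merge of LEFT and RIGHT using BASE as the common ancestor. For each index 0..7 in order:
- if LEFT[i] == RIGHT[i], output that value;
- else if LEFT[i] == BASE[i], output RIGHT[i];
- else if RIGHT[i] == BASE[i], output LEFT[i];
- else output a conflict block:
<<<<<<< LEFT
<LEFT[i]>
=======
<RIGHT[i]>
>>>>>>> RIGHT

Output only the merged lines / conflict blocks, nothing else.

Final LEFT:  [echo, foxtrot, alpha, hotel, foxtrot, bravo, golf, echo]
Final RIGHT: [charlie, charlie, charlie, hotel, hotel, delta, golf, echo]
i=0: L=echo, R=charlie=BASE -> take LEFT -> echo
i=1: L=foxtrot=BASE, R=charlie -> take RIGHT -> charlie
i=2: L=alpha=BASE, R=charlie -> take RIGHT -> charlie
i=3: L=hotel R=hotel -> agree -> hotel
i=4: L=foxtrot=BASE, R=hotel -> take RIGHT -> hotel
i=5: L=bravo=BASE, R=delta -> take RIGHT -> delta
i=6: L=golf R=golf -> agree -> golf
i=7: L=echo R=echo -> agree -> echo

Answer: echo
charlie
charlie
hotel
hotel
delta
golf
echo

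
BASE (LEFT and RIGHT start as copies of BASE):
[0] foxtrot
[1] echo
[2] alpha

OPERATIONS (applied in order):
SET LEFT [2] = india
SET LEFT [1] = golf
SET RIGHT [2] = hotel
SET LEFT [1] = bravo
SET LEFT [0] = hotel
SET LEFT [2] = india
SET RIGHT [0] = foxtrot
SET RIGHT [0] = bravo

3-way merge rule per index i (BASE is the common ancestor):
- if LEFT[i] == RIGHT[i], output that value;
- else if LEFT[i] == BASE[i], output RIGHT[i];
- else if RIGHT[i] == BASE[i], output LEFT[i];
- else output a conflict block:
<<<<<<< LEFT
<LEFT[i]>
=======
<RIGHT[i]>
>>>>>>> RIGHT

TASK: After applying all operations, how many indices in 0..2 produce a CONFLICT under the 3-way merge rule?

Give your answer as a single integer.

Final LEFT:  [hotel, bravo, india]
Final RIGHT: [bravo, echo, hotel]
i=0: BASE=foxtrot L=hotel R=bravo all differ -> CONFLICT
i=1: L=bravo, R=echo=BASE -> take LEFT -> bravo
i=2: BASE=alpha L=india R=hotel all differ -> CONFLICT
Conflict count: 2

Answer: 2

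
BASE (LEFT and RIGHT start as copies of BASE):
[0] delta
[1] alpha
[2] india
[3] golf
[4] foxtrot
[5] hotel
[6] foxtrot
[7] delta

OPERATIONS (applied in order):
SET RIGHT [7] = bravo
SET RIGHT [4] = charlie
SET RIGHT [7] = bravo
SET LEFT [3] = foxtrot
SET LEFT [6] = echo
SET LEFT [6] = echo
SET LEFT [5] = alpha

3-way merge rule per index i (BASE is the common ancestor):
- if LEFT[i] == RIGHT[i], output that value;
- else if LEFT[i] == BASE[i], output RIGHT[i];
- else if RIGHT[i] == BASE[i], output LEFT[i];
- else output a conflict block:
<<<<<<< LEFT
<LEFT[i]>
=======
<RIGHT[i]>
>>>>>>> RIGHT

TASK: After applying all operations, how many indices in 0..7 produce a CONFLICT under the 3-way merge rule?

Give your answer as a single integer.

Answer: 0

Derivation:
Final LEFT:  [delta, alpha, india, foxtrot, foxtrot, alpha, echo, delta]
Final RIGHT: [delta, alpha, india, golf, charlie, hotel, foxtrot, bravo]
i=0: L=delta R=delta -> agree -> delta
i=1: L=alpha R=alpha -> agree -> alpha
i=2: L=india R=india -> agree -> india
i=3: L=foxtrot, R=golf=BASE -> take LEFT -> foxtrot
i=4: L=foxtrot=BASE, R=charlie -> take RIGHT -> charlie
i=5: L=alpha, R=hotel=BASE -> take LEFT -> alpha
i=6: L=echo, R=foxtrot=BASE -> take LEFT -> echo
i=7: L=delta=BASE, R=bravo -> take RIGHT -> bravo
Conflict count: 0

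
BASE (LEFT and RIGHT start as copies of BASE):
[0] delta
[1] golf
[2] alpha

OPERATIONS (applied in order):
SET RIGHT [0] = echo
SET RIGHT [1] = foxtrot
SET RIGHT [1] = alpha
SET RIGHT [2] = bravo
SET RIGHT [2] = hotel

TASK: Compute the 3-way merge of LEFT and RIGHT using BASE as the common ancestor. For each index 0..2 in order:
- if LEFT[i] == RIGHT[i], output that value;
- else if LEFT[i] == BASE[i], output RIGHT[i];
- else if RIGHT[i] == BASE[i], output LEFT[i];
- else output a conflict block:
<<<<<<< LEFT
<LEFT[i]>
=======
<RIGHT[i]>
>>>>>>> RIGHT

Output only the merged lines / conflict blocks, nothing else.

Final LEFT:  [delta, golf, alpha]
Final RIGHT: [echo, alpha, hotel]
i=0: L=delta=BASE, R=echo -> take RIGHT -> echo
i=1: L=golf=BASE, R=alpha -> take RIGHT -> alpha
i=2: L=alpha=BASE, R=hotel -> take RIGHT -> hotel

Answer: echo
alpha
hotel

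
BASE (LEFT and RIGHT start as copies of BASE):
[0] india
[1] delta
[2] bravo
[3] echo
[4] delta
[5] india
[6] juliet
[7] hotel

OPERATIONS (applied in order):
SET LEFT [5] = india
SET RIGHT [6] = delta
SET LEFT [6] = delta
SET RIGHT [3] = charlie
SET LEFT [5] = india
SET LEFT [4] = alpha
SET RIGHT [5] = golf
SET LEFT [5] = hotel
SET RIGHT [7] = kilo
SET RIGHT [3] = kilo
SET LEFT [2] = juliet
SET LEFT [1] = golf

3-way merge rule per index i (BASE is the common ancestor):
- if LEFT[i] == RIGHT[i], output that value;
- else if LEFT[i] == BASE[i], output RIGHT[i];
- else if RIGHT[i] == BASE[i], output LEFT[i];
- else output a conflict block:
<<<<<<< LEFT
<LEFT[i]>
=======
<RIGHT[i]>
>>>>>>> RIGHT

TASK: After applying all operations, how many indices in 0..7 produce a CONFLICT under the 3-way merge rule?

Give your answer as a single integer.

Answer: 1

Derivation:
Final LEFT:  [india, golf, juliet, echo, alpha, hotel, delta, hotel]
Final RIGHT: [india, delta, bravo, kilo, delta, golf, delta, kilo]
i=0: L=india R=india -> agree -> india
i=1: L=golf, R=delta=BASE -> take LEFT -> golf
i=2: L=juliet, R=bravo=BASE -> take LEFT -> juliet
i=3: L=echo=BASE, R=kilo -> take RIGHT -> kilo
i=4: L=alpha, R=delta=BASE -> take LEFT -> alpha
i=5: BASE=india L=hotel R=golf all differ -> CONFLICT
i=6: L=delta R=delta -> agree -> delta
i=7: L=hotel=BASE, R=kilo -> take RIGHT -> kilo
Conflict count: 1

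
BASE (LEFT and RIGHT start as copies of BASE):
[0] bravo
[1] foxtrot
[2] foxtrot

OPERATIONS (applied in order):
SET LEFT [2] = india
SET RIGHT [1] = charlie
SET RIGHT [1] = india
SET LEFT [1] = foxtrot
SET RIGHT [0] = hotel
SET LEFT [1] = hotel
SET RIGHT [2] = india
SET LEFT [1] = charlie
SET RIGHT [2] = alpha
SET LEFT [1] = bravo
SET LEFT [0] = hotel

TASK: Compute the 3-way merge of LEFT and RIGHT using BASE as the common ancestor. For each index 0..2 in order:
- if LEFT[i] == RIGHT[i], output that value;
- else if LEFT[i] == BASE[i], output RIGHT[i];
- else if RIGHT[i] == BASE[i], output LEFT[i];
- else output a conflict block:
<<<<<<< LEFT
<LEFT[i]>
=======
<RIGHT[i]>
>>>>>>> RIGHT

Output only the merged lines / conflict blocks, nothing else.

Answer: hotel
<<<<<<< LEFT
bravo
=======
india
>>>>>>> RIGHT
<<<<<<< LEFT
india
=======
alpha
>>>>>>> RIGHT

Derivation:
Final LEFT:  [hotel, bravo, india]
Final RIGHT: [hotel, india, alpha]
i=0: L=hotel R=hotel -> agree -> hotel
i=1: BASE=foxtrot L=bravo R=india all differ -> CONFLICT
i=2: BASE=foxtrot L=india R=alpha all differ -> CONFLICT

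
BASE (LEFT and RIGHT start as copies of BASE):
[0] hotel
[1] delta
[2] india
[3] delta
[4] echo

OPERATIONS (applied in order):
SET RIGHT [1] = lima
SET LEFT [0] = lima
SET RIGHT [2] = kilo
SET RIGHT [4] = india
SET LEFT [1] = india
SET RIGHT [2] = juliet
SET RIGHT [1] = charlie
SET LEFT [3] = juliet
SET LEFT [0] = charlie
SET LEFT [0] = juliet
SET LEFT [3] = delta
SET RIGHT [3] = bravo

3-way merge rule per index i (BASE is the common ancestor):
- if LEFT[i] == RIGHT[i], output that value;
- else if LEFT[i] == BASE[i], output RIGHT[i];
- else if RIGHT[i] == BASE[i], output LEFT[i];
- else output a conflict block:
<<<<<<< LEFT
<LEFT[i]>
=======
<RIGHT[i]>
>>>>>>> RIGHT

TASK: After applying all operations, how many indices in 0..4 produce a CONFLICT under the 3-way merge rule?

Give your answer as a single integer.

Answer: 1

Derivation:
Final LEFT:  [juliet, india, india, delta, echo]
Final RIGHT: [hotel, charlie, juliet, bravo, india]
i=0: L=juliet, R=hotel=BASE -> take LEFT -> juliet
i=1: BASE=delta L=india R=charlie all differ -> CONFLICT
i=2: L=india=BASE, R=juliet -> take RIGHT -> juliet
i=3: L=delta=BASE, R=bravo -> take RIGHT -> bravo
i=4: L=echo=BASE, R=india -> take RIGHT -> india
Conflict count: 1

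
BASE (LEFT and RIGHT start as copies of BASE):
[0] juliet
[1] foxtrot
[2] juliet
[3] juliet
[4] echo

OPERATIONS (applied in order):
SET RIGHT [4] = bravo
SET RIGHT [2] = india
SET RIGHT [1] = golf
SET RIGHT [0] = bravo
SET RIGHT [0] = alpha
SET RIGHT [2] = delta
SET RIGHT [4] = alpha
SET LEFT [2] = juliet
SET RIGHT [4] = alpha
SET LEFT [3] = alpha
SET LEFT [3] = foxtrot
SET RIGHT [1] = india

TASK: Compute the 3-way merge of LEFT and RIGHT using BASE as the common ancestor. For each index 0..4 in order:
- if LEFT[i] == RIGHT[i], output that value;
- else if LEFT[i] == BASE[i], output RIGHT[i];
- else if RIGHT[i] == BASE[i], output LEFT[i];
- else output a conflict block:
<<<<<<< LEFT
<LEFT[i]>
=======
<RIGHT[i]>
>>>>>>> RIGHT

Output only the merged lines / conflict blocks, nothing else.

Answer: alpha
india
delta
foxtrot
alpha

Derivation:
Final LEFT:  [juliet, foxtrot, juliet, foxtrot, echo]
Final RIGHT: [alpha, india, delta, juliet, alpha]
i=0: L=juliet=BASE, R=alpha -> take RIGHT -> alpha
i=1: L=foxtrot=BASE, R=india -> take RIGHT -> india
i=2: L=juliet=BASE, R=delta -> take RIGHT -> delta
i=3: L=foxtrot, R=juliet=BASE -> take LEFT -> foxtrot
i=4: L=echo=BASE, R=alpha -> take RIGHT -> alpha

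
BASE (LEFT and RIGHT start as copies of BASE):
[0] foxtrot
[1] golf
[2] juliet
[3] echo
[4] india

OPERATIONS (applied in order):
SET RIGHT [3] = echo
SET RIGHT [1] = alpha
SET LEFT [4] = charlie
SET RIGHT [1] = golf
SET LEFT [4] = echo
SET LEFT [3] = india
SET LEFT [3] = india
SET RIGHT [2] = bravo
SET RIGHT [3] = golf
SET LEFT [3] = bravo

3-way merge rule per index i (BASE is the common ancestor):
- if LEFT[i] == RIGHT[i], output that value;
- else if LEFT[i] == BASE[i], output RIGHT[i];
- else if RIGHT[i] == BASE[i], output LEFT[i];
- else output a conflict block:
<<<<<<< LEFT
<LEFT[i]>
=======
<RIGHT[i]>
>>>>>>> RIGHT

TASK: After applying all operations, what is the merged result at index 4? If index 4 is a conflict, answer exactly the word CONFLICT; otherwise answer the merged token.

Answer: echo

Derivation:
Final LEFT:  [foxtrot, golf, juliet, bravo, echo]
Final RIGHT: [foxtrot, golf, bravo, golf, india]
i=0: L=foxtrot R=foxtrot -> agree -> foxtrot
i=1: L=golf R=golf -> agree -> golf
i=2: L=juliet=BASE, R=bravo -> take RIGHT -> bravo
i=3: BASE=echo L=bravo R=golf all differ -> CONFLICT
i=4: L=echo, R=india=BASE -> take LEFT -> echo
Index 4 -> echo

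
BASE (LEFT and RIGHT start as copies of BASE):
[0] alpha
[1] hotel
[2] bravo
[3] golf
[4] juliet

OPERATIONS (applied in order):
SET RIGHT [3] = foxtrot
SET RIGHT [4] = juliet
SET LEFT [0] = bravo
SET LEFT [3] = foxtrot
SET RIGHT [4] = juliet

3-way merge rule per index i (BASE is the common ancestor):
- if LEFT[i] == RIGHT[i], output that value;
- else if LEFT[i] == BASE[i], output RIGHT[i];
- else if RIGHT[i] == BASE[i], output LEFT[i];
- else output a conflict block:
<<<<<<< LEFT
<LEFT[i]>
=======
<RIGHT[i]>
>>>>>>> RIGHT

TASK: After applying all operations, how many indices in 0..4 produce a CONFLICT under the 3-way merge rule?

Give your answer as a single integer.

Answer: 0

Derivation:
Final LEFT:  [bravo, hotel, bravo, foxtrot, juliet]
Final RIGHT: [alpha, hotel, bravo, foxtrot, juliet]
i=0: L=bravo, R=alpha=BASE -> take LEFT -> bravo
i=1: L=hotel R=hotel -> agree -> hotel
i=2: L=bravo R=bravo -> agree -> bravo
i=3: L=foxtrot R=foxtrot -> agree -> foxtrot
i=4: L=juliet R=juliet -> agree -> juliet
Conflict count: 0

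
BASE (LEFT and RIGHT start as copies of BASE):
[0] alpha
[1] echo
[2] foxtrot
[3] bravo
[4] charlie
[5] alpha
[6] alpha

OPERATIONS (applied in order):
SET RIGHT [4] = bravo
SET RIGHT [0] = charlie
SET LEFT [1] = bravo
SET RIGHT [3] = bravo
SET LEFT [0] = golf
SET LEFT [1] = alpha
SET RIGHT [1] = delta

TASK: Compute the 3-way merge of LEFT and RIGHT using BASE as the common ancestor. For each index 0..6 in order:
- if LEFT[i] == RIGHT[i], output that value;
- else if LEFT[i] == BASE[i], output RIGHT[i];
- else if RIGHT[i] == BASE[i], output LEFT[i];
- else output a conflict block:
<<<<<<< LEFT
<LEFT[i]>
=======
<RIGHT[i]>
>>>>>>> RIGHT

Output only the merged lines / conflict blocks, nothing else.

Answer: <<<<<<< LEFT
golf
=======
charlie
>>>>>>> RIGHT
<<<<<<< LEFT
alpha
=======
delta
>>>>>>> RIGHT
foxtrot
bravo
bravo
alpha
alpha

Derivation:
Final LEFT:  [golf, alpha, foxtrot, bravo, charlie, alpha, alpha]
Final RIGHT: [charlie, delta, foxtrot, bravo, bravo, alpha, alpha]
i=0: BASE=alpha L=golf R=charlie all differ -> CONFLICT
i=1: BASE=echo L=alpha R=delta all differ -> CONFLICT
i=2: L=foxtrot R=foxtrot -> agree -> foxtrot
i=3: L=bravo R=bravo -> agree -> bravo
i=4: L=charlie=BASE, R=bravo -> take RIGHT -> bravo
i=5: L=alpha R=alpha -> agree -> alpha
i=6: L=alpha R=alpha -> agree -> alpha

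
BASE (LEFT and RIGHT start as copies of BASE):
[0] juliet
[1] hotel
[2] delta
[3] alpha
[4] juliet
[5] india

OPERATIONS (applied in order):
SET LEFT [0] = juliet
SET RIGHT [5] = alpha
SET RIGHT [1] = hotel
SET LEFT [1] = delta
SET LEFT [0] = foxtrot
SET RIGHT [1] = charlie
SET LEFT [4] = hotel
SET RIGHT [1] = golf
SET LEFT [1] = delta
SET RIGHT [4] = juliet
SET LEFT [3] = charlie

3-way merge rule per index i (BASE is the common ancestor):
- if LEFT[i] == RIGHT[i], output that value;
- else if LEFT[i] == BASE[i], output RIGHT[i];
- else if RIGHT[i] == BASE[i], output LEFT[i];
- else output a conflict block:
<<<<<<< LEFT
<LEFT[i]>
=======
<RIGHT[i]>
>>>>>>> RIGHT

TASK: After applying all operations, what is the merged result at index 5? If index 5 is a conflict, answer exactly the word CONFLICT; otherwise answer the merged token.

Final LEFT:  [foxtrot, delta, delta, charlie, hotel, india]
Final RIGHT: [juliet, golf, delta, alpha, juliet, alpha]
i=0: L=foxtrot, R=juliet=BASE -> take LEFT -> foxtrot
i=1: BASE=hotel L=delta R=golf all differ -> CONFLICT
i=2: L=delta R=delta -> agree -> delta
i=3: L=charlie, R=alpha=BASE -> take LEFT -> charlie
i=4: L=hotel, R=juliet=BASE -> take LEFT -> hotel
i=5: L=india=BASE, R=alpha -> take RIGHT -> alpha
Index 5 -> alpha

Answer: alpha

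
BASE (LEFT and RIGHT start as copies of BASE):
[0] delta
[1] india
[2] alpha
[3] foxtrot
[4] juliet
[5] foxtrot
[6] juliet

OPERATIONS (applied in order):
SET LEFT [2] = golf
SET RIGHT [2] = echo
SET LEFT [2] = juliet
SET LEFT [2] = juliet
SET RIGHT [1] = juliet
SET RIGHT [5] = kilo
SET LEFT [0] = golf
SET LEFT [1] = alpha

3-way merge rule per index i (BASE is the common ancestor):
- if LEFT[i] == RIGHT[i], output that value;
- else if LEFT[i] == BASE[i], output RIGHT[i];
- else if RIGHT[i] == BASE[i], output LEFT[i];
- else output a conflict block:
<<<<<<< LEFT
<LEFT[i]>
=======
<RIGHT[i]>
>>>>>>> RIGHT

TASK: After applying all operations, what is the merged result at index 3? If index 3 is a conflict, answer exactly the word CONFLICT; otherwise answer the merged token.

Answer: foxtrot

Derivation:
Final LEFT:  [golf, alpha, juliet, foxtrot, juliet, foxtrot, juliet]
Final RIGHT: [delta, juliet, echo, foxtrot, juliet, kilo, juliet]
i=0: L=golf, R=delta=BASE -> take LEFT -> golf
i=1: BASE=india L=alpha R=juliet all differ -> CONFLICT
i=2: BASE=alpha L=juliet R=echo all differ -> CONFLICT
i=3: L=foxtrot R=foxtrot -> agree -> foxtrot
i=4: L=juliet R=juliet -> agree -> juliet
i=5: L=foxtrot=BASE, R=kilo -> take RIGHT -> kilo
i=6: L=juliet R=juliet -> agree -> juliet
Index 3 -> foxtrot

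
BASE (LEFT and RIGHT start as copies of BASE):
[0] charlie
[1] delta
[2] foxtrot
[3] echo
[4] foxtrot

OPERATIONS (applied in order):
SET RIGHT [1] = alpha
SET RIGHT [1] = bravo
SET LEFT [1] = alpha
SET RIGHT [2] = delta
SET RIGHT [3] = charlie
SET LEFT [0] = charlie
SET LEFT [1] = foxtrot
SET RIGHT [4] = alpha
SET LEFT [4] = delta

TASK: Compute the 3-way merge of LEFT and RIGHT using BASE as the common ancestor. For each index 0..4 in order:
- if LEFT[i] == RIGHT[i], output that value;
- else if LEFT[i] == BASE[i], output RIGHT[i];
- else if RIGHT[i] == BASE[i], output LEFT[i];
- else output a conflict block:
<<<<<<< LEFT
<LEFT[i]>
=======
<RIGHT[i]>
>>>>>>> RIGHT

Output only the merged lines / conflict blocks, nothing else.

Final LEFT:  [charlie, foxtrot, foxtrot, echo, delta]
Final RIGHT: [charlie, bravo, delta, charlie, alpha]
i=0: L=charlie R=charlie -> agree -> charlie
i=1: BASE=delta L=foxtrot R=bravo all differ -> CONFLICT
i=2: L=foxtrot=BASE, R=delta -> take RIGHT -> delta
i=3: L=echo=BASE, R=charlie -> take RIGHT -> charlie
i=4: BASE=foxtrot L=delta R=alpha all differ -> CONFLICT

Answer: charlie
<<<<<<< LEFT
foxtrot
=======
bravo
>>>>>>> RIGHT
delta
charlie
<<<<<<< LEFT
delta
=======
alpha
>>>>>>> RIGHT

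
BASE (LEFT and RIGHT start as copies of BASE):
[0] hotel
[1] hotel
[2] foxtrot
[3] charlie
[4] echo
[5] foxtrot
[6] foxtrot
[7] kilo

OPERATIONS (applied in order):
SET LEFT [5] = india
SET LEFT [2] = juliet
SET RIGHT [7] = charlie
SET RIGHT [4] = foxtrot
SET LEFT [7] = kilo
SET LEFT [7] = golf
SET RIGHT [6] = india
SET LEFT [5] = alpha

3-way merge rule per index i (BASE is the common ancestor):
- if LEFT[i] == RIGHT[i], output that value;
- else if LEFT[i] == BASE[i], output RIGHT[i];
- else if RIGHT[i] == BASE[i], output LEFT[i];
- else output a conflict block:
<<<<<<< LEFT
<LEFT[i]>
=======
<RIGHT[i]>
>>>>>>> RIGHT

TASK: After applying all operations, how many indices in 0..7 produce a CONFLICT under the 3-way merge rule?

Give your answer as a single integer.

Answer: 1

Derivation:
Final LEFT:  [hotel, hotel, juliet, charlie, echo, alpha, foxtrot, golf]
Final RIGHT: [hotel, hotel, foxtrot, charlie, foxtrot, foxtrot, india, charlie]
i=0: L=hotel R=hotel -> agree -> hotel
i=1: L=hotel R=hotel -> agree -> hotel
i=2: L=juliet, R=foxtrot=BASE -> take LEFT -> juliet
i=3: L=charlie R=charlie -> agree -> charlie
i=4: L=echo=BASE, R=foxtrot -> take RIGHT -> foxtrot
i=5: L=alpha, R=foxtrot=BASE -> take LEFT -> alpha
i=6: L=foxtrot=BASE, R=india -> take RIGHT -> india
i=7: BASE=kilo L=golf R=charlie all differ -> CONFLICT
Conflict count: 1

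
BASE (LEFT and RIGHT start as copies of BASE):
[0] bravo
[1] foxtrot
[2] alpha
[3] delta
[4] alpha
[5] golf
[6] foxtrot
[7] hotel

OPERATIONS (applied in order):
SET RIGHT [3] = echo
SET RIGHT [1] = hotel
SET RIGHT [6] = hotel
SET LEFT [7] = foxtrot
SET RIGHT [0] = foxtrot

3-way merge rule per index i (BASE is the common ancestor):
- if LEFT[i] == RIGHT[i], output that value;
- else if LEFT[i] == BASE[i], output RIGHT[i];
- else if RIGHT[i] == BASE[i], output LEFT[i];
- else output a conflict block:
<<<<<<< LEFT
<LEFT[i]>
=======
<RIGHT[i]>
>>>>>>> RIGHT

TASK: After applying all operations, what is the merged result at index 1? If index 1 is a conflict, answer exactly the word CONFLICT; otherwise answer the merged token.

Answer: hotel

Derivation:
Final LEFT:  [bravo, foxtrot, alpha, delta, alpha, golf, foxtrot, foxtrot]
Final RIGHT: [foxtrot, hotel, alpha, echo, alpha, golf, hotel, hotel]
i=0: L=bravo=BASE, R=foxtrot -> take RIGHT -> foxtrot
i=1: L=foxtrot=BASE, R=hotel -> take RIGHT -> hotel
i=2: L=alpha R=alpha -> agree -> alpha
i=3: L=delta=BASE, R=echo -> take RIGHT -> echo
i=4: L=alpha R=alpha -> agree -> alpha
i=5: L=golf R=golf -> agree -> golf
i=6: L=foxtrot=BASE, R=hotel -> take RIGHT -> hotel
i=7: L=foxtrot, R=hotel=BASE -> take LEFT -> foxtrot
Index 1 -> hotel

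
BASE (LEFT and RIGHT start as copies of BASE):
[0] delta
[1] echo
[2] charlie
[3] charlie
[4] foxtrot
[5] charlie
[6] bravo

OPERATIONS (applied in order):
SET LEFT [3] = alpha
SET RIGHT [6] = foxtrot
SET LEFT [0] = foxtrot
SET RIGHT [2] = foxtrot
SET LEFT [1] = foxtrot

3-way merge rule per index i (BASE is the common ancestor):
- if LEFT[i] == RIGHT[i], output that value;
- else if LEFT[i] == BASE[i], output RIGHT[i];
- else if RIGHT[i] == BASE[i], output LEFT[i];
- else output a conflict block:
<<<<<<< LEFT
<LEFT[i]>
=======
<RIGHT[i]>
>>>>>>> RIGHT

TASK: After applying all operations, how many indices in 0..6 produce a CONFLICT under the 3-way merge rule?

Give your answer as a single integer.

Answer: 0

Derivation:
Final LEFT:  [foxtrot, foxtrot, charlie, alpha, foxtrot, charlie, bravo]
Final RIGHT: [delta, echo, foxtrot, charlie, foxtrot, charlie, foxtrot]
i=0: L=foxtrot, R=delta=BASE -> take LEFT -> foxtrot
i=1: L=foxtrot, R=echo=BASE -> take LEFT -> foxtrot
i=2: L=charlie=BASE, R=foxtrot -> take RIGHT -> foxtrot
i=3: L=alpha, R=charlie=BASE -> take LEFT -> alpha
i=4: L=foxtrot R=foxtrot -> agree -> foxtrot
i=5: L=charlie R=charlie -> agree -> charlie
i=6: L=bravo=BASE, R=foxtrot -> take RIGHT -> foxtrot
Conflict count: 0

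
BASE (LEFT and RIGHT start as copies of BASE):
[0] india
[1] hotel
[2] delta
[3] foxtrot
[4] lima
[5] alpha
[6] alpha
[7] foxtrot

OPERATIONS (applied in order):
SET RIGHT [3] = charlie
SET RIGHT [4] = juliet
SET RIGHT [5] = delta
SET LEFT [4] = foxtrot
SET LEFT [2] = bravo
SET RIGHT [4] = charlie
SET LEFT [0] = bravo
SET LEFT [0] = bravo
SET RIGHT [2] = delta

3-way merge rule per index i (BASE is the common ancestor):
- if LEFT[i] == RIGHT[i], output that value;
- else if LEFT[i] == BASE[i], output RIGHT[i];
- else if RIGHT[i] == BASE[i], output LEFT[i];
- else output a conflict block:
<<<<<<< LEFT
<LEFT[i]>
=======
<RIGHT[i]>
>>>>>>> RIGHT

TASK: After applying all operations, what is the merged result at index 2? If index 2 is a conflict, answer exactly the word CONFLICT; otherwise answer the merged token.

Final LEFT:  [bravo, hotel, bravo, foxtrot, foxtrot, alpha, alpha, foxtrot]
Final RIGHT: [india, hotel, delta, charlie, charlie, delta, alpha, foxtrot]
i=0: L=bravo, R=india=BASE -> take LEFT -> bravo
i=1: L=hotel R=hotel -> agree -> hotel
i=2: L=bravo, R=delta=BASE -> take LEFT -> bravo
i=3: L=foxtrot=BASE, R=charlie -> take RIGHT -> charlie
i=4: BASE=lima L=foxtrot R=charlie all differ -> CONFLICT
i=5: L=alpha=BASE, R=delta -> take RIGHT -> delta
i=6: L=alpha R=alpha -> agree -> alpha
i=7: L=foxtrot R=foxtrot -> agree -> foxtrot
Index 2 -> bravo

Answer: bravo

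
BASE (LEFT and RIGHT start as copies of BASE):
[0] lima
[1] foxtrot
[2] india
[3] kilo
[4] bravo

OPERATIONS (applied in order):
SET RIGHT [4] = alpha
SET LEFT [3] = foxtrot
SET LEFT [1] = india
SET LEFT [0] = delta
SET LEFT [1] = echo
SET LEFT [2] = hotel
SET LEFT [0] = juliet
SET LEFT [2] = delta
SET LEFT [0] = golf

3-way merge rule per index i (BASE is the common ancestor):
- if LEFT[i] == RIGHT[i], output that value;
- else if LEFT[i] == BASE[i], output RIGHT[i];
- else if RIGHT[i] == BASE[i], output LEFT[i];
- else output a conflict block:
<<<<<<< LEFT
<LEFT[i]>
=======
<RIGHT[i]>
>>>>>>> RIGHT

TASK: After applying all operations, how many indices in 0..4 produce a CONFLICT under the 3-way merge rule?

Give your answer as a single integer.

Final LEFT:  [golf, echo, delta, foxtrot, bravo]
Final RIGHT: [lima, foxtrot, india, kilo, alpha]
i=0: L=golf, R=lima=BASE -> take LEFT -> golf
i=1: L=echo, R=foxtrot=BASE -> take LEFT -> echo
i=2: L=delta, R=india=BASE -> take LEFT -> delta
i=3: L=foxtrot, R=kilo=BASE -> take LEFT -> foxtrot
i=4: L=bravo=BASE, R=alpha -> take RIGHT -> alpha
Conflict count: 0

Answer: 0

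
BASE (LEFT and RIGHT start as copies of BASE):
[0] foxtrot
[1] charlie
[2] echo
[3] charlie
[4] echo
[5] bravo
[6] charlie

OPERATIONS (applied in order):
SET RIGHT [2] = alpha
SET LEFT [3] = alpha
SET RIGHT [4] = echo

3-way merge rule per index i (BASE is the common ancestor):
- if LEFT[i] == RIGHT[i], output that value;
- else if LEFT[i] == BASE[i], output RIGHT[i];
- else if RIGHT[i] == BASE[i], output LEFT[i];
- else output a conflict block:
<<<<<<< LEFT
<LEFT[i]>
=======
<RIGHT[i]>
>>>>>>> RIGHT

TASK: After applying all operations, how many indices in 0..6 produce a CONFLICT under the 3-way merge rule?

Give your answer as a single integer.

Final LEFT:  [foxtrot, charlie, echo, alpha, echo, bravo, charlie]
Final RIGHT: [foxtrot, charlie, alpha, charlie, echo, bravo, charlie]
i=0: L=foxtrot R=foxtrot -> agree -> foxtrot
i=1: L=charlie R=charlie -> agree -> charlie
i=2: L=echo=BASE, R=alpha -> take RIGHT -> alpha
i=3: L=alpha, R=charlie=BASE -> take LEFT -> alpha
i=4: L=echo R=echo -> agree -> echo
i=5: L=bravo R=bravo -> agree -> bravo
i=6: L=charlie R=charlie -> agree -> charlie
Conflict count: 0

Answer: 0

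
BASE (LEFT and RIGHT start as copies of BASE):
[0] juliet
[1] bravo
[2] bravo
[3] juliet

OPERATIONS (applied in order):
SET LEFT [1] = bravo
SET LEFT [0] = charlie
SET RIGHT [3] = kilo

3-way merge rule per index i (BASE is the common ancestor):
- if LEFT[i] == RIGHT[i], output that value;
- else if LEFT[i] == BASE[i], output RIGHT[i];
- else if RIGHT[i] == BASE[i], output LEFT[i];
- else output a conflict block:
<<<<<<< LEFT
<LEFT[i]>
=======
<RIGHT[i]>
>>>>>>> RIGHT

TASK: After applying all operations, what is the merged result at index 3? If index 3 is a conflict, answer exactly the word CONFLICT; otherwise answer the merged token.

Answer: kilo

Derivation:
Final LEFT:  [charlie, bravo, bravo, juliet]
Final RIGHT: [juliet, bravo, bravo, kilo]
i=0: L=charlie, R=juliet=BASE -> take LEFT -> charlie
i=1: L=bravo R=bravo -> agree -> bravo
i=2: L=bravo R=bravo -> agree -> bravo
i=3: L=juliet=BASE, R=kilo -> take RIGHT -> kilo
Index 3 -> kilo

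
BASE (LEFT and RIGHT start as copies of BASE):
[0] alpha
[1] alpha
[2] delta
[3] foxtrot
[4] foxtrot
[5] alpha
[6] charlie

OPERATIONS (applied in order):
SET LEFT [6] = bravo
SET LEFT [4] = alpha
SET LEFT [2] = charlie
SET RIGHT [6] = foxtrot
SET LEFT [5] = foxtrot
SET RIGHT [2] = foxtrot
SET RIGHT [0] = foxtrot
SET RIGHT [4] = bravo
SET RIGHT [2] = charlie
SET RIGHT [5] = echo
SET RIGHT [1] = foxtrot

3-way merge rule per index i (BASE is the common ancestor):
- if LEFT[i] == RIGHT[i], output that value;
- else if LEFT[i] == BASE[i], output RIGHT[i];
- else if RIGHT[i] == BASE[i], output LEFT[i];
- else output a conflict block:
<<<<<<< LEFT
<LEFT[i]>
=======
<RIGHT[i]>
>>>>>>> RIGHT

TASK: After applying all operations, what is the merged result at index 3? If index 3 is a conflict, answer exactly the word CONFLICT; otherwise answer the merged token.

Final LEFT:  [alpha, alpha, charlie, foxtrot, alpha, foxtrot, bravo]
Final RIGHT: [foxtrot, foxtrot, charlie, foxtrot, bravo, echo, foxtrot]
i=0: L=alpha=BASE, R=foxtrot -> take RIGHT -> foxtrot
i=1: L=alpha=BASE, R=foxtrot -> take RIGHT -> foxtrot
i=2: L=charlie R=charlie -> agree -> charlie
i=3: L=foxtrot R=foxtrot -> agree -> foxtrot
i=4: BASE=foxtrot L=alpha R=bravo all differ -> CONFLICT
i=5: BASE=alpha L=foxtrot R=echo all differ -> CONFLICT
i=6: BASE=charlie L=bravo R=foxtrot all differ -> CONFLICT
Index 3 -> foxtrot

Answer: foxtrot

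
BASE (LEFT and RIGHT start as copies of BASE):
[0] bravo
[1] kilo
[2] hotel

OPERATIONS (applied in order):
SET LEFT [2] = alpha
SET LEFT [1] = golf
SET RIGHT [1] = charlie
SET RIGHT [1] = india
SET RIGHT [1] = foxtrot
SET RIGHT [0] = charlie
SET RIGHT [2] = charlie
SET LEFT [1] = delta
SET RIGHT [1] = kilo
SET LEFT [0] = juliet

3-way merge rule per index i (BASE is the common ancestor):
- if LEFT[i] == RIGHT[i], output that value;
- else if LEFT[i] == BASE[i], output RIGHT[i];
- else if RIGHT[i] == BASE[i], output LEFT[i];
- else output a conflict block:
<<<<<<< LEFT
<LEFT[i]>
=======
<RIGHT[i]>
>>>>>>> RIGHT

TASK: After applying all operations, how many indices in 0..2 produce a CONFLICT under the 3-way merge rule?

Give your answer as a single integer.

Answer: 2

Derivation:
Final LEFT:  [juliet, delta, alpha]
Final RIGHT: [charlie, kilo, charlie]
i=0: BASE=bravo L=juliet R=charlie all differ -> CONFLICT
i=1: L=delta, R=kilo=BASE -> take LEFT -> delta
i=2: BASE=hotel L=alpha R=charlie all differ -> CONFLICT
Conflict count: 2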